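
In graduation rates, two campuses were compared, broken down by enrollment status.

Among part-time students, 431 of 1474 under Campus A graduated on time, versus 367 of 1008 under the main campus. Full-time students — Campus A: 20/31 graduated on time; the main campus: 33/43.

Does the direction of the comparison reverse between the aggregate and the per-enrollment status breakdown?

Part-time: Campus A 431/1474 = 29.2%, the main campus 367/1008 = 36.4% → the main campus
Full-time: Campus A 20/31 = 64.5%, the main campus 33/43 = 76.7% → the main campus
Overall: Campus A 451/1505 = 30.0%, the main campus 400/1051 = 38.1% → the main campus
The main campus wins overall and in every enrollment group — no reversal.

No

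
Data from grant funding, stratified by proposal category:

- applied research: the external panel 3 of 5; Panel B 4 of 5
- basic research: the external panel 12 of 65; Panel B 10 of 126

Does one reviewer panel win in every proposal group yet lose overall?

Applied research: the external panel 3/5 = 60.0%, Panel B 4/5 = 80.0% → Panel B
Basic research: the external panel 12/65 = 18.5%, Panel B 10/126 = 7.9% → the external panel
Overall: the external panel 15/70 = 21.4%, Panel B 14/131 = 10.7% → the external panel
Neither sweeps: the external panel wins 1 of 2 groups, Panel B wins 1. The external panel wins overall but not every group — no Simpson reversal.

No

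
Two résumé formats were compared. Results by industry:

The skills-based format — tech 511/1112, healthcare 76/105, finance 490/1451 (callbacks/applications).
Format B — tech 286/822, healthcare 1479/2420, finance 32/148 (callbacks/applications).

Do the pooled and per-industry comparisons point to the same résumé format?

Tech: the skills-based format 511/1112 = 46.0%, Format B 286/822 = 34.8% → the skills-based format
Healthcare: the skills-based format 76/105 = 72.4%, Format B 1479/2420 = 61.1% → the skills-based format
Finance: the skills-based format 490/1451 = 33.8%, Format B 32/148 = 21.6% → the skills-based format
Overall: the skills-based format 1077/2668 = 40.4%, Format B 1797/3390 = 53.0% → Format B
The skills-based format wins each industry group but Format B wins overall — the comparison reverses. The skills-based format's applications skew toward finance, which has a lower base rate.

No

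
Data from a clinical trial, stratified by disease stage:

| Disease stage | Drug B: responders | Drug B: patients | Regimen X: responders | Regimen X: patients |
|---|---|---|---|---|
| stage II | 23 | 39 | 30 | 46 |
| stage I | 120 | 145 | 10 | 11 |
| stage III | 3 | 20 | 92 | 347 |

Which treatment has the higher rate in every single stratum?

Stage II: Drug B 23/39 = 59.0%, Regimen X 30/46 = 65.2% → Regimen X
Stage I: Drug B 120/145 = 82.8%, Regimen X 10/11 = 90.9% → Regimen X
Stage III: Drug B 3/20 = 15.0%, Regimen X 92/347 = 26.5% → Regimen X
Regimen X has the higher rate in all 3 groups.

Regimen X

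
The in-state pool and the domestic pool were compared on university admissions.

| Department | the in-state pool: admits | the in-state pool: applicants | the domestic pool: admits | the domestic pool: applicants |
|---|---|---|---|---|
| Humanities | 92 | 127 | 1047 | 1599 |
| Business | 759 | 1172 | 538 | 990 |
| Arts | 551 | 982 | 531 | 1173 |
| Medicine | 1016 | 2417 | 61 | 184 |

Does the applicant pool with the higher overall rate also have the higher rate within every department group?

Humanities: the in-state pool 92/127 = 72.4%, the domestic pool 1047/1599 = 65.5% → the in-state pool
Business: the in-state pool 759/1172 = 64.8%, the domestic pool 538/990 = 54.3% → the in-state pool
Arts: the in-state pool 551/982 = 56.1%, the domestic pool 531/1173 = 45.3% → the in-state pool
Medicine: the in-state pool 1016/2417 = 42.0%, the domestic pool 61/184 = 33.2% → the in-state pool
Overall: the in-state pool 2418/4698 = 51.5%, the domestic pool 2177/3946 = 55.2% → the domestic pool
The in-state pool wins each department group but the domestic pool wins overall — the comparison reverses. The in-state pool's applicants skew toward Medicine, which has a lower base rate.

No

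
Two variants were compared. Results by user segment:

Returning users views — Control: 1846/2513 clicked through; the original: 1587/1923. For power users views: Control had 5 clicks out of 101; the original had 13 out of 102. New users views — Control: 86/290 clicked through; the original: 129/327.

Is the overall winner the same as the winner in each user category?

Yes

Returning users: Control 1846/2513 = 73.5%, the original 1587/1923 = 82.5% → the original
Power users: Control 5/101 = 5.0%, the original 13/102 = 12.7% → the original
New users: Control 86/290 = 29.7%, the original 129/327 = 39.4% → the original
Overall: Control 1937/2904 = 66.7%, the original 1729/2352 = 73.5% → the original
The original wins overall and in every user group — no reversal.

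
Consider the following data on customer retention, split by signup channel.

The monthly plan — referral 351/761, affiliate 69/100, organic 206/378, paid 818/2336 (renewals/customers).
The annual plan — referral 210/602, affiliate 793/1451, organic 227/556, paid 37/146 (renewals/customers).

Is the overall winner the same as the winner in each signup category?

Referral: the monthly plan 351/761 = 46.1%, the annual plan 210/602 = 34.9% → the monthly plan
Affiliate: the monthly plan 69/100 = 69.0%, the annual plan 793/1451 = 54.7% → the monthly plan
Organic: the monthly plan 206/378 = 54.5%, the annual plan 227/556 = 40.8% → the monthly plan
Paid: the monthly plan 818/2336 = 35.0%, the annual plan 37/146 = 25.3% → the monthly plan
Overall: the monthly plan 1444/3575 = 40.4%, the annual plan 1267/2755 = 46.0% → the annual plan
The monthly plan wins each signup group but the annual plan wins overall — the comparison reverses. The monthly plan's customers skew toward paid, which has a lower base rate.

No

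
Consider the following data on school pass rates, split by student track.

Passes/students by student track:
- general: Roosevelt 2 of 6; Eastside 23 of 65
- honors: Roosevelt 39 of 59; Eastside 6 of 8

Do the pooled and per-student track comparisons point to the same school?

General: Roosevelt 2/6 = 33.3%, Eastside 23/65 = 35.4% → Eastside
Honors: Roosevelt 39/59 = 66.1%, Eastside 6/8 = 75.0% → Eastside
Overall: Roosevelt 41/65 = 63.1%, Eastside 29/73 = 39.7% → Roosevelt
Eastside wins each student group but Roosevelt wins overall — the comparison reverses. Eastside's students skew toward general, which has a lower base rate.

No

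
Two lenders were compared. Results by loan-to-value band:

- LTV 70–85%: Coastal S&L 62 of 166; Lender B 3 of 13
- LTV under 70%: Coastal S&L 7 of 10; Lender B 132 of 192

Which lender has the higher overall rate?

Lender B

LTV 70–85%: Coastal S&L 62/166 = 37.3%, Lender B 3/13 = 23.1% → Coastal S&L
LTV under 70%: Coastal S&L 7/10 = 70.0%, Lender B 132/192 = 68.8% → Coastal S&L
Overall: Coastal S&L 69/176 = 39.2%, Lender B 135/205 = 65.9% → Lender B
(Coastal S&L wins every loan-to-value group but Lender B wins overall — Coastal S&L's loans skew toward the low-rate LTV 70–85% group.)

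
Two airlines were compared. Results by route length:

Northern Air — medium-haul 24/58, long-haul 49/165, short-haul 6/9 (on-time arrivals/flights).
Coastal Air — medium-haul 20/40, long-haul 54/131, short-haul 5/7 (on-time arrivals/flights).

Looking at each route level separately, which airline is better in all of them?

Medium-haul: Northern Air 24/58 = 41.4%, Coastal Air 20/40 = 50.0% → Coastal Air
Long-haul: Northern Air 49/165 = 29.7%, Coastal Air 54/131 = 41.2% → Coastal Air
Short-haul: Northern Air 6/9 = 66.7%, Coastal Air 5/7 = 71.4% → Coastal Air
Coastal Air has the higher rate in all 3 groups.

Coastal Air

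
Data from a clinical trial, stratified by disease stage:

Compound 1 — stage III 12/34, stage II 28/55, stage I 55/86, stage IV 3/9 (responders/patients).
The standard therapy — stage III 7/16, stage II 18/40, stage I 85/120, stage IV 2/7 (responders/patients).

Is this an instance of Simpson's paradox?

No

Stage III: Compound 1 12/34 = 35.3%, the standard therapy 7/16 = 43.8% → the standard therapy
Stage II: Compound 1 28/55 = 50.9%, the standard therapy 18/40 = 45.0% → Compound 1
Stage I: Compound 1 55/86 = 64.0%, the standard therapy 85/120 = 70.8% → the standard therapy
Stage IV: Compound 1 3/9 = 33.3%, the standard therapy 2/7 = 28.6% → Compound 1
Overall: Compound 1 98/184 = 53.3%, the standard therapy 112/183 = 61.2% → the standard therapy
Neither sweeps: Compound 1 wins 2 of 4 groups, the standard therapy wins 2. The standard therapy wins overall but not every group — no Simpson reversal.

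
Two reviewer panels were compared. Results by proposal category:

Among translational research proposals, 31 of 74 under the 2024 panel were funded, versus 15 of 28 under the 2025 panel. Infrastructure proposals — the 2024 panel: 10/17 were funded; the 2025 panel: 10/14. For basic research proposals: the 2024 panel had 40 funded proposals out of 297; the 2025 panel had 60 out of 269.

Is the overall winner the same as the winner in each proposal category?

Yes

Translational research: the 2024 panel 31/74 = 41.9%, the 2025 panel 15/28 = 53.6% → the 2025 panel
Infrastructure: the 2024 panel 10/17 = 58.8%, the 2025 panel 10/14 = 71.4% → the 2025 panel
Basic research: the 2024 panel 40/297 = 13.5%, the 2025 panel 60/269 = 22.3% → the 2025 panel
Overall: the 2024 panel 81/388 = 20.9%, the 2025 panel 85/311 = 27.3% → the 2025 panel
The 2025 panel wins overall and in every proposal group — no reversal.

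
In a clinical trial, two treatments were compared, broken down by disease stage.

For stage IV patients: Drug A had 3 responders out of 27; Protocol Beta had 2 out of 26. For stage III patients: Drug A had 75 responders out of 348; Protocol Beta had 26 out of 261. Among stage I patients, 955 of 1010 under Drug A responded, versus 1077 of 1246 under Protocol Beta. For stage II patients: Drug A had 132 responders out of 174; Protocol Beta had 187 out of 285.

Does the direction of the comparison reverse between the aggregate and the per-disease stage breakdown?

No

Stage IV: Drug A 3/27 = 11.1%, Protocol Beta 2/26 = 7.7% → Drug A
Stage III: Drug A 75/348 = 21.6%, Protocol Beta 26/261 = 10.0% → Drug A
Stage I: Drug A 955/1010 = 94.6%, Protocol Beta 1077/1246 = 86.4% → Drug A
Stage II: Drug A 132/174 = 75.9%, Protocol Beta 187/285 = 65.6% → Drug A
Overall: Drug A 1165/1559 = 74.7%, Protocol Beta 1292/1818 = 71.1% → Drug A
Drug A wins overall and in every disease group — no reversal.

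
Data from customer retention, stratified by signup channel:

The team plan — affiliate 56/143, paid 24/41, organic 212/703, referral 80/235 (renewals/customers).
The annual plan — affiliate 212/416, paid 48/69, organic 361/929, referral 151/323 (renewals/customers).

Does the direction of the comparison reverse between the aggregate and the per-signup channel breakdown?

Affiliate: the team plan 56/143 = 39.2%, the annual plan 212/416 = 51.0% → the annual plan
Paid: the team plan 24/41 = 58.5%, the annual plan 48/69 = 69.6% → the annual plan
Organic: the team plan 212/703 = 30.2%, the annual plan 361/929 = 38.9% → the annual plan
Referral: the team plan 80/235 = 34.0%, the annual plan 151/323 = 46.7% → the annual plan
Overall: the team plan 372/1122 = 33.2%, the annual plan 772/1737 = 44.4% → the annual plan
The annual plan wins overall and in every signup group — no reversal.

No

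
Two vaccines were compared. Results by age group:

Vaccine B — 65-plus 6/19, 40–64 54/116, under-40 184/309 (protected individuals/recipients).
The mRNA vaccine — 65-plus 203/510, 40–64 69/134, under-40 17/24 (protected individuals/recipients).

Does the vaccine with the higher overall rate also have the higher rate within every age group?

65-plus: Vaccine B 6/19 = 31.6%, the mRNA vaccine 203/510 = 39.8% → the mRNA vaccine
40–64: Vaccine B 54/116 = 46.6%, the mRNA vaccine 69/134 = 51.5% → the mRNA vaccine
Under-40: Vaccine B 184/309 = 59.5%, the mRNA vaccine 17/24 = 70.8% → the mRNA vaccine
Overall: Vaccine B 244/444 = 55.0%, the mRNA vaccine 289/668 = 43.3% → Vaccine B
The mRNA vaccine wins each age group but Vaccine B wins overall — the comparison reverses. The mRNA vaccine's recipients skew toward 65-plus, which has a lower base rate.

No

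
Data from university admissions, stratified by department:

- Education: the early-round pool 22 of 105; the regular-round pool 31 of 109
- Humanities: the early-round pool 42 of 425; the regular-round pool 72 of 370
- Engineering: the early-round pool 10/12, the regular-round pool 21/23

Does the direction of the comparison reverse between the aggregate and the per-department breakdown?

Education: the early-round pool 22/105 = 21.0%, the regular-round pool 31/109 = 28.4% → the regular-round pool
Humanities: the early-round pool 42/425 = 9.9%, the regular-round pool 72/370 = 19.5% → the regular-round pool
Engineering: the early-round pool 10/12 = 83.3%, the regular-round pool 21/23 = 91.3% → the regular-round pool
Overall: the early-round pool 74/542 = 13.7%, the regular-round pool 124/502 = 24.7% → the regular-round pool
The regular-round pool wins overall and in every department group — no reversal.

No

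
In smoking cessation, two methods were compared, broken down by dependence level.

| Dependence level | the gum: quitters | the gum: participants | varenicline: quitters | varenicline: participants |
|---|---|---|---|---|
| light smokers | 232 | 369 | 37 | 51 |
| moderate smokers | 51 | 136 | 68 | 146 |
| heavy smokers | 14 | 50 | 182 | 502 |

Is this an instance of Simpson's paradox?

Yes

Light smokers: the gum 232/369 = 62.9%, varenicline 37/51 = 72.5% → varenicline
Moderate smokers: the gum 51/136 = 37.5%, varenicline 68/146 = 46.6% → varenicline
Heavy smokers: the gum 14/50 = 28.0%, varenicline 182/502 = 36.3% → varenicline
Overall: the gum 297/555 = 53.5%, varenicline 287/699 = 41.1% → the gum
Varenicline wins each dependence group but the gum wins overall — the comparison reverses. Varenicline's participants skew toward heavy smokers, which has a lower base rate.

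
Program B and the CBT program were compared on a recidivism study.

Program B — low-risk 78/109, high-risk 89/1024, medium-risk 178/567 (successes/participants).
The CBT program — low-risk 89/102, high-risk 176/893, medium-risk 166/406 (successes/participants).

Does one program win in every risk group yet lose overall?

No

Low-risk: Program B 78/109 = 71.6%, the CBT program 89/102 = 87.3% → the CBT program
High-risk: Program B 89/1024 = 8.7%, the CBT program 176/893 = 19.7% → the CBT program
Medium-risk: Program B 178/567 = 31.4%, the CBT program 166/406 = 40.9% → the CBT program
Overall: Program B 345/1700 = 20.3%, the CBT program 431/1401 = 30.8% → the CBT program
The CBT program wins overall and in every risk group — no reversal.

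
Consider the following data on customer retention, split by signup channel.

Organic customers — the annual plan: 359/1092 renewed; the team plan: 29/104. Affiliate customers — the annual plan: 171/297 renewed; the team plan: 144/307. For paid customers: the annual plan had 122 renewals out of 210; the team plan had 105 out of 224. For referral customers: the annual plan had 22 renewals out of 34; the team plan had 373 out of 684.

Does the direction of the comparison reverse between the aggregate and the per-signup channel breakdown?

Yes

Organic: the annual plan 359/1092 = 32.9%, the team plan 29/104 = 27.9% → the annual plan
Affiliate: the annual plan 171/297 = 57.6%, the team plan 144/307 = 46.9% → the annual plan
Paid: the annual plan 122/210 = 58.1%, the team plan 105/224 = 46.9% → the annual plan
Referral: the annual plan 22/34 = 64.7%, the team plan 373/684 = 54.5% → the annual plan
Overall: the annual plan 674/1633 = 41.3%, the team plan 651/1319 = 49.4% → the team plan
The annual plan wins each signup group but the team plan wins overall — the comparison reverses. The annual plan's customers skew toward organic, which has a lower base rate.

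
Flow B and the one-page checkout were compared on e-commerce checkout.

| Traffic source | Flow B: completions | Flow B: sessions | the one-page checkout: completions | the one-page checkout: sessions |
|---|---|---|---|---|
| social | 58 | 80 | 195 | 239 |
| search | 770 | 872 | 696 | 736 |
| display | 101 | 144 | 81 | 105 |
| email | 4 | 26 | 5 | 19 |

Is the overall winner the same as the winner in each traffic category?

Yes

Social: Flow B 58/80 = 72.5%, the one-page checkout 195/239 = 81.6% → the one-page checkout
Search: Flow B 770/872 = 88.3%, the one-page checkout 696/736 = 94.6% → the one-page checkout
Display: Flow B 101/144 = 70.1%, the one-page checkout 81/105 = 77.1% → the one-page checkout
Email: Flow B 4/26 = 15.4%, the one-page checkout 5/19 = 26.3% → the one-page checkout
Overall: Flow B 933/1122 = 83.2%, the one-page checkout 977/1099 = 88.9% → the one-page checkout
The one-page checkout wins overall and in every traffic group — no reversal.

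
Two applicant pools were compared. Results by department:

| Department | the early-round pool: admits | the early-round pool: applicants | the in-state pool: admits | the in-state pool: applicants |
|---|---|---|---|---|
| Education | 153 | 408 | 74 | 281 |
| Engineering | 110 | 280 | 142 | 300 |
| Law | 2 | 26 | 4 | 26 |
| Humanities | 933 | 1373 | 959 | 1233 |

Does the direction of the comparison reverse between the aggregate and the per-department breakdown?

No

Education: the early-round pool 153/408 = 37.5%, the in-state pool 74/281 = 26.3% → the early-round pool
Engineering: the early-round pool 110/280 = 39.3%, the in-state pool 142/300 = 47.3% → the in-state pool
Law: the early-round pool 2/26 = 7.7%, the in-state pool 4/26 = 15.4% → the in-state pool
Humanities: the early-round pool 933/1373 = 68.0%, the in-state pool 959/1233 = 77.8% → the in-state pool
Overall: the early-round pool 1198/2087 = 57.4%, the in-state pool 1179/1840 = 64.1% → the in-state pool
Neither sweeps: the early-round pool wins 1 of 4 groups, the in-state pool wins 3. The in-state pool wins overall but not every group — no Simpson reversal.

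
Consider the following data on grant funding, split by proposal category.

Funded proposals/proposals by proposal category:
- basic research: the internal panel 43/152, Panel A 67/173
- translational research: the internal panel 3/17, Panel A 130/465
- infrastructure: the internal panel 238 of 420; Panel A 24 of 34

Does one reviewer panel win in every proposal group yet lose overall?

Yes

Basic research: the internal panel 43/152 = 28.3%, Panel A 67/173 = 38.7% → Panel A
Translational research: the internal panel 3/17 = 17.6%, Panel A 130/465 = 28.0% → Panel A
Infrastructure: the internal panel 238/420 = 56.7%, Panel A 24/34 = 70.6% → Panel A
Overall: the internal panel 284/589 = 48.2%, Panel A 221/672 = 32.9% → the internal panel
Panel A wins each proposal group but the internal panel wins overall — the comparison reverses. Panel A's proposals skew toward translational research, which has a lower base rate.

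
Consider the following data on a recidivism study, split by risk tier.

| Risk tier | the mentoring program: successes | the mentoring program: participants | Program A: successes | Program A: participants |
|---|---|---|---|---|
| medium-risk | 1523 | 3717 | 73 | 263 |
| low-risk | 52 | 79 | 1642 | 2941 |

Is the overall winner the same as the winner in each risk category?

Medium-risk: the mentoring program 1523/3717 = 41.0%, Program A 73/263 = 27.8% → the mentoring program
Low-risk: the mentoring program 52/79 = 65.8%, Program A 1642/2941 = 55.8% → the mentoring program
Overall: the mentoring program 1575/3796 = 41.5%, Program A 1715/3204 = 53.5% → Program A
The mentoring program wins each risk group but Program A wins overall — the comparison reverses. The mentoring program's participants skew toward medium-risk, which has a lower base rate.

No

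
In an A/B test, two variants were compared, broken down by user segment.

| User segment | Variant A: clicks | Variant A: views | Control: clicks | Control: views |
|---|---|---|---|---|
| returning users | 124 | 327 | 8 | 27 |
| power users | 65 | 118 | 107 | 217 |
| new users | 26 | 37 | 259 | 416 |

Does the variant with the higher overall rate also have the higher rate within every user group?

No

Returning users: Variant A 124/327 = 37.9%, Control 8/27 = 29.6% → Variant A
Power users: Variant A 65/118 = 55.1%, Control 107/217 = 49.3% → Variant A
New users: Variant A 26/37 = 70.3%, Control 259/416 = 62.3% → Variant A
Overall: Variant A 215/482 = 44.6%, Control 374/660 = 56.7% → Control
Variant A wins each user group but Control wins overall — the comparison reverses. Variant A's views skew toward returning users, which has a lower base rate.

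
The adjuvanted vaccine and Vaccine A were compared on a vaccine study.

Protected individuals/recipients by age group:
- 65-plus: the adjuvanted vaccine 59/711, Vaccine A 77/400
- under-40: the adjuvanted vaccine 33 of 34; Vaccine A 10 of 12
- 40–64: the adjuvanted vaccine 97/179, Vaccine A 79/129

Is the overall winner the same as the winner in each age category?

65-plus: the adjuvanted vaccine 59/711 = 8.3%, Vaccine A 77/400 = 19.2% → Vaccine A
Under-40: the adjuvanted vaccine 33/34 = 97.1%, Vaccine A 10/12 = 83.3% → the adjuvanted vaccine
40–64: the adjuvanted vaccine 97/179 = 54.2%, Vaccine A 79/129 = 61.2% → Vaccine A
Overall: the adjuvanted vaccine 189/924 = 20.5%, Vaccine A 166/541 = 30.7% → Vaccine A
Neither sweeps: the adjuvanted vaccine wins 1 of 3 groups, Vaccine A wins 2. Vaccine A wins overall but not every group — no Simpson reversal.

No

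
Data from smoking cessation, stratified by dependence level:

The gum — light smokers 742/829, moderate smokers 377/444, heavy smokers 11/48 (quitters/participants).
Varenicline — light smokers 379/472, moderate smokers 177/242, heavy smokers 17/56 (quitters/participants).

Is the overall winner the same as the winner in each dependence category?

Light smokers: the gum 742/829 = 89.5%, varenicline 379/472 = 80.3% → the gum
Moderate smokers: the gum 377/444 = 84.9%, varenicline 177/242 = 73.1% → the gum
Heavy smokers: the gum 11/48 = 22.9%, varenicline 17/56 = 30.4% → varenicline
Overall: the gum 1130/1321 = 85.5%, varenicline 573/770 = 74.4% → the gum
Neither sweeps: the gum wins 2 of 3 groups, varenicline wins 1. The gum wins overall but not every group — no Simpson reversal.

No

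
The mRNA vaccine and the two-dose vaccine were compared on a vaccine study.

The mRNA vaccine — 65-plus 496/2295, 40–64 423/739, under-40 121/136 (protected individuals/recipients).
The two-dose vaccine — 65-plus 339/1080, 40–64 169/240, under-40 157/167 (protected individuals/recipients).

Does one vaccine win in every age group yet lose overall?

65-plus: the mRNA vaccine 496/2295 = 21.6%, the two-dose vaccine 339/1080 = 31.4% → the two-dose vaccine
40–64: the mRNA vaccine 423/739 = 57.2%, the two-dose vaccine 169/240 = 70.4% → the two-dose vaccine
Under-40: the mRNA vaccine 121/136 = 89.0%, the two-dose vaccine 157/167 = 94.0% → the two-dose vaccine
Overall: the mRNA vaccine 1040/3170 = 32.8%, the two-dose vaccine 665/1487 = 44.7% → the two-dose vaccine
The two-dose vaccine wins overall and in every age group — no reversal.

No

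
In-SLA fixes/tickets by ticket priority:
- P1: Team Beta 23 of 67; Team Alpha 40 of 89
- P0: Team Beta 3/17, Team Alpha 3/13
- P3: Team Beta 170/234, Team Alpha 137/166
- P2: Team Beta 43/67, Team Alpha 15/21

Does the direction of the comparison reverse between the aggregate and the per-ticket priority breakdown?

No

P1: Team Beta 23/67 = 34.3%, Team Alpha 40/89 = 44.9% → Team Alpha
P0: Team Beta 3/17 = 17.6%, Team Alpha 3/13 = 23.1% → Team Alpha
P3: Team Beta 170/234 = 72.6%, Team Alpha 137/166 = 82.5% → Team Alpha
P2: Team Beta 43/67 = 64.2%, Team Alpha 15/21 = 71.4% → Team Alpha
Overall: Team Beta 239/385 = 62.1%, Team Alpha 195/289 = 67.5% → Team Alpha
Team Alpha wins overall and in every ticket group — no reversal.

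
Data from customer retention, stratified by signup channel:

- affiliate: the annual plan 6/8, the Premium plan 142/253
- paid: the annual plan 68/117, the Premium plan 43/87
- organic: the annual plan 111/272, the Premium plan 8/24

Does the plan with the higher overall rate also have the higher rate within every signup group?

No

Affiliate: the annual plan 6/8 = 75.0%, the Premium plan 142/253 = 56.1% → the annual plan
Paid: the annual plan 68/117 = 58.1%, the Premium plan 43/87 = 49.4% → the annual plan
Organic: the annual plan 111/272 = 40.8%, the Premium plan 8/24 = 33.3% → the annual plan
Overall: the annual plan 185/397 = 46.6%, the Premium plan 193/364 = 53.0% → the Premium plan
The annual plan wins each signup group but the Premium plan wins overall — the comparison reverses. The annual plan's customers skew toward organic, which has a lower base rate.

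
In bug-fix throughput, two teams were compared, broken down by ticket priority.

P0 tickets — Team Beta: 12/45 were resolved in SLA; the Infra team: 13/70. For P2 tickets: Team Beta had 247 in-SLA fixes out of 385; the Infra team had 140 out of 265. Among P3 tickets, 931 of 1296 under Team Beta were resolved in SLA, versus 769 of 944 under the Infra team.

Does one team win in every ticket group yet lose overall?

P0: Team Beta 12/45 = 26.7%, the Infra team 13/70 = 18.6% → Team Beta
P2: Team Beta 247/385 = 64.2%, the Infra team 140/265 = 52.8% → Team Beta
P3: Team Beta 931/1296 = 71.8%, the Infra team 769/944 = 81.5% → the Infra team
Overall: Team Beta 1190/1726 = 68.9%, the Infra team 922/1279 = 72.1% → the Infra team
Neither sweeps: Team Beta wins 2 of 3 groups, the Infra team wins 1. The Infra team wins overall but not every group — no Simpson reversal.

No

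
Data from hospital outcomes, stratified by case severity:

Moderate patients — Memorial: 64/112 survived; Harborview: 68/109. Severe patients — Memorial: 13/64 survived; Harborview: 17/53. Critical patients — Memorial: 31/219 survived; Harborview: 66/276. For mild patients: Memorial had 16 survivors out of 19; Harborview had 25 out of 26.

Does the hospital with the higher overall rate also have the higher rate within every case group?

Moderate: Memorial 64/112 = 57.1%, Harborview 68/109 = 62.4% → Harborview
Severe: Memorial 13/64 = 20.3%, Harborview 17/53 = 32.1% → Harborview
Critical: Memorial 31/219 = 14.2%, Harborview 66/276 = 23.9% → Harborview
Mild: Memorial 16/19 = 84.2%, Harborview 25/26 = 96.2% → Harborview
Overall: Memorial 124/414 = 30.0%, Harborview 176/464 = 37.9% → Harborview
Harborview wins overall and in every case group — no reversal.

Yes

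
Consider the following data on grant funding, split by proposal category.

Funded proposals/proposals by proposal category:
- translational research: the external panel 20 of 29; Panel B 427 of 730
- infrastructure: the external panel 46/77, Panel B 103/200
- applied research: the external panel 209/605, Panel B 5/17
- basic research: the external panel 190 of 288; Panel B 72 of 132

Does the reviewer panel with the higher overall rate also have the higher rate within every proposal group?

Translational research: the external panel 20/29 = 69.0%, Panel B 427/730 = 58.5% → the external panel
Infrastructure: the external panel 46/77 = 59.7%, Panel B 103/200 = 51.5% → the external panel
Applied research: the external panel 209/605 = 34.5%, Panel B 5/17 = 29.4% → the external panel
Basic research: the external panel 190/288 = 66.0%, Panel B 72/132 = 54.5% → the external panel
Overall: the external panel 465/999 = 46.5%, Panel B 607/1079 = 56.3% → Panel B
The external panel wins each proposal group but Panel B wins overall — the comparison reverses. The external panel's proposals skew toward applied research, which has a lower base rate.

No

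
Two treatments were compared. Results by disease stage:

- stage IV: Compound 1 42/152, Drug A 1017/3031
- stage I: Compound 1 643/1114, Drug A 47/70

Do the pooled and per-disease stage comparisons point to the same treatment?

No

Stage IV: Compound 1 42/152 = 27.6%, Drug A 1017/3031 = 33.6% → Drug A
Stage I: Compound 1 643/1114 = 57.7%, Drug A 47/70 = 67.1% → Drug A
Overall: Compound 1 685/1266 = 54.1%, Drug A 1064/3101 = 34.3% → Compound 1
Drug A wins each disease group but Compound 1 wins overall — the comparison reverses. Drug A's patients skew toward stage IV, which has a lower base rate.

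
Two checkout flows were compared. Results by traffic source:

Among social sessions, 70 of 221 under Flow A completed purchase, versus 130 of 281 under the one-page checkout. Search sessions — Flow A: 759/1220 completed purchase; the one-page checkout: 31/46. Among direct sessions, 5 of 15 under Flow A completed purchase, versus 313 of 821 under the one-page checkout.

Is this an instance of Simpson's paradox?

Social: Flow A 70/221 = 31.7%, the one-page checkout 130/281 = 46.3% → the one-page checkout
Search: Flow A 759/1220 = 62.2%, the one-page checkout 31/46 = 67.4% → the one-page checkout
Direct: Flow A 5/15 = 33.3%, the one-page checkout 313/821 = 38.1% → the one-page checkout
Overall: Flow A 834/1456 = 57.3%, the one-page checkout 474/1148 = 41.3% → Flow A
The one-page checkout wins each traffic group but Flow A wins overall — the comparison reverses. The one-page checkout's sessions skew toward direct, which has a lower base rate.

Yes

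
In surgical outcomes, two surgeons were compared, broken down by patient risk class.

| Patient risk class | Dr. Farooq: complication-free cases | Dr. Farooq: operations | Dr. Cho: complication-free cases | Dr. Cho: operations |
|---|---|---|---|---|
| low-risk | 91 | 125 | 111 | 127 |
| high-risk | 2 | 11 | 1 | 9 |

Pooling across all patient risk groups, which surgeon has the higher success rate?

Dr. Cho

Low-risk: Dr. Farooq 91/125 = 72.8%, Dr. Cho 111/127 = 87.4% → Dr. Cho
High-risk: Dr. Farooq 2/11 = 18.2%, Dr. Cho 1/9 = 11.1% → Dr. Farooq
Overall: Dr. Farooq 93/136 = 68.4%, Dr. Cho 112/136 = 82.4% → Dr. Cho
(Neither sweeps every patient risk group, but Dr. Cho has the higher pooled rate.)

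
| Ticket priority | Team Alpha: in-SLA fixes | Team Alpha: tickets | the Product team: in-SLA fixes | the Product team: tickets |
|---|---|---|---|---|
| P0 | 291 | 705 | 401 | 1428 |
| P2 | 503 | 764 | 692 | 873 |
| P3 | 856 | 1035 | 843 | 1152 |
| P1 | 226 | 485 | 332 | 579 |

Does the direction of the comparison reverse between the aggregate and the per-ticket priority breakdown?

P0: Team Alpha 291/705 = 41.3%, the Product team 401/1428 = 28.1% → Team Alpha
P2: Team Alpha 503/764 = 65.8%, the Product team 692/873 = 79.3% → the Product team
P3: Team Alpha 856/1035 = 82.7%, the Product team 843/1152 = 73.2% → Team Alpha
P1: Team Alpha 226/485 = 46.6%, the Product team 332/579 = 57.3% → the Product team
Overall: Team Alpha 1876/2989 = 62.8%, the Product team 2268/4032 = 56.2% → Team Alpha
Neither sweeps: Team Alpha wins 2 of 4 groups, the Product team wins 2. Team Alpha wins overall but not every group — no Simpson reversal.

No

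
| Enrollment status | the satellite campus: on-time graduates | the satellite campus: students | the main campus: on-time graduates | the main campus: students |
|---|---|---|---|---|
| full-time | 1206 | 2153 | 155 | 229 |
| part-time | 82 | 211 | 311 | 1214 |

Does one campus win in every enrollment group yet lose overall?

No

Full-time: the satellite campus 1206/2153 = 56.0%, the main campus 155/229 = 67.7% → the main campus
Part-time: the satellite campus 82/211 = 38.9%, the main campus 311/1214 = 25.6% → the satellite campus
Overall: the satellite campus 1288/2364 = 54.5%, the main campus 466/1443 = 32.3% → the satellite campus
Neither sweeps: the satellite campus wins 1 of 2 groups, the main campus wins 1. The satellite campus wins overall but not every group — no Simpson reversal.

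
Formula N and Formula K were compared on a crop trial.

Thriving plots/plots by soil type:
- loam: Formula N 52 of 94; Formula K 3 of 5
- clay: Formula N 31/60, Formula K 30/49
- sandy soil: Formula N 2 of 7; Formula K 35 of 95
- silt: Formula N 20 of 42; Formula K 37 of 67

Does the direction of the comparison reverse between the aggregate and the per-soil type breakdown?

Loam: Formula N 52/94 = 55.3%, Formula K 3/5 = 60.0% → Formula K
Clay: Formula N 31/60 = 51.7%, Formula K 30/49 = 61.2% → Formula K
Sandy soil: Formula N 2/7 = 28.6%, Formula K 35/95 = 36.8% → Formula K
Silt: Formula N 20/42 = 47.6%, Formula K 37/67 = 55.2% → Formula K
Overall: Formula N 105/203 = 51.7%, Formula K 105/216 = 48.6% → Formula N
Formula K wins each soil group but Formula N wins overall — the comparison reverses. Formula K's plots skew toward sandy soil, which has a lower base rate.

Yes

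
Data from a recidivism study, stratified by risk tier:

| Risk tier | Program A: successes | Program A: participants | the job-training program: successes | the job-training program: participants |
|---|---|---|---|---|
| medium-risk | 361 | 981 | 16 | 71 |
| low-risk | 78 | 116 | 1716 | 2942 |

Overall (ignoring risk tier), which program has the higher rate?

Medium-risk: Program A 361/981 = 36.8%, the job-training program 16/71 = 22.5% → Program A
Low-risk: Program A 78/116 = 67.2%, the job-training program 1716/2942 = 58.3% → Program A
Overall: Program A 439/1097 = 40.0%, the job-training program 1732/3013 = 57.5% → the job-training program
(Program A wins every risk group but the job-training program wins overall — Program A's participants skew toward the low-rate medium-risk group.)

the job-training program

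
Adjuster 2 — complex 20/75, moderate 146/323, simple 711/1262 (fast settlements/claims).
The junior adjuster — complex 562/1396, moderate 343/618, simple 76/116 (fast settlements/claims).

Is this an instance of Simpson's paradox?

Complex: Adjuster 2 20/75 = 26.7%, the junior adjuster 562/1396 = 40.3% → the junior adjuster
Moderate: Adjuster 2 146/323 = 45.2%, the junior adjuster 343/618 = 55.5% → the junior adjuster
Simple: Adjuster 2 711/1262 = 56.3%, the junior adjuster 76/116 = 65.5% → the junior adjuster
Overall: Adjuster 2 877/1660 = 52.8%, the junior adjuster 981/2130 = 46.1% → Adjuster 2
The junior adjuster wins each claim group but Adjuster 2 wins overall — the comparison reverses. The junior adjuster's claims skew toward complex, which has a lower base rate.

Yes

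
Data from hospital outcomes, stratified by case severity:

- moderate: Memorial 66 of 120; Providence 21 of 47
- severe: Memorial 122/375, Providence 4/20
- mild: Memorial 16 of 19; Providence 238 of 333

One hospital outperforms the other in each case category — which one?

Moderate: Memorial 66/120 = 55.0%, Providence 21/47 = 44.7% → Memorial
Severe: Memorial 122/375 = 32.5%, Providence 4/20 = 20.0% → Memorial
Mild: Memorial 16/19 = 84.2%, Providence 238/333 = 71.5% → Memorial
Memorial has the higher rate in all 3 groups.

Memorial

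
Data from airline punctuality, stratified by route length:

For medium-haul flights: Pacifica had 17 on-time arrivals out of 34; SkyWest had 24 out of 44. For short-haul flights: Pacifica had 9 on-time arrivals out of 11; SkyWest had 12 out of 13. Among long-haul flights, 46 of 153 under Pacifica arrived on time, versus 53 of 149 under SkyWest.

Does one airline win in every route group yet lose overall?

No

Medium-haul: Pacifica 17/34 = 50.0%, SkyWest 24/44 = 54.5% → SkyWest
Short-haul: Pacifica 9/11 = 81.8%, SkyWest 12/13 = 92.3% → SkyWest
Long-haul: Pacifica 46/153 = 30.1%, SkyWest 53/149 = 35.6% → SkyWest
Overall: Pacifica 72/198 = 36.4%, SkyWest 89/206 = 43.2% → SkyWest
SkyWest wins overall and in every route group — no reversal.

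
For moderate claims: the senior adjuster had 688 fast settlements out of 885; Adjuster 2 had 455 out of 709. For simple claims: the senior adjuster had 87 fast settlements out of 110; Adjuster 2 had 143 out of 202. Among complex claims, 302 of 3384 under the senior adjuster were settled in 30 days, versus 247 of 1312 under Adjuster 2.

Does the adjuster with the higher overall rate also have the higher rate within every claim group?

Moderate: the senior adjuster 688/885 = 77.7%, Adjuster 2 455/709 = 64.2% → the senior adjuster
Simple: the senior adjuster 87/110 = 79.1%, Adjuster 2 143/202 = 70.8% → the senior adjuster
Complex: the senior adjuster 302/3384 = 8.9%, Adjuster 2 247/1312 = 18.8% → Adjuster 2
Overall: the senior adjuster 1077/4379 = 24.6%, Adjuster 2 845/2223 = 38.0% → Adjuster 2
Neither sweeps: the senior adjuster wins 2 of 3 groups, Adjuster 2 wins 1. Adjuster 2 wins overall but not every group — no Simpson reversal.

No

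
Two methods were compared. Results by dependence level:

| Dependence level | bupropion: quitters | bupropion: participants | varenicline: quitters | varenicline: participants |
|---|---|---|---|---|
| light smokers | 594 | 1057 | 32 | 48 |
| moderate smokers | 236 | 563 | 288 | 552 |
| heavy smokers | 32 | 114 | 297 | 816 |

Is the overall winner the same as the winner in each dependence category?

No

Light smokers: bupropion 594/1057 = 56.2%, varenicline 32/48 = 66.7% → varenicline
Moderate smokers: bupropion 236/563 = 41.9%, varenicline 288/552 = 52.2% → varenicline
Heavy smokers: bupropion 32/114 = 28.1%, varenicline 297/816 = 36.4% → varenicline
Overall: bupropion 862/1734 = 49.7%, varenicline 617/1416 = 43.6% → bupropion
Varenicline wins each dependence group but bupropion wins overall — the comparison reverses. Varenicline's participants skew toward heavy smokers, which has a lower base rate.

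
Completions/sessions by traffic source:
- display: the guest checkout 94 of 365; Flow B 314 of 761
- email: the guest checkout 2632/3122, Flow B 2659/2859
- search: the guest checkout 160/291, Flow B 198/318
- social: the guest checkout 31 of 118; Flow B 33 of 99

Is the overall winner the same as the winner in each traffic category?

Yes

Display: the guest checkout 94/365 = 25.8%, Flow B 314/761 = 41.3% → Flow B
Email: the guest checkout 2632/3122 = 84.3%, Flow B 2659/2859 = 93.0% → Flow B
Search: the guest checkout 160/291 = 55.0%, Flow B 198/318 = 62.3% → Flow B
Social: the guest checkout 31/118 = 26.3%, Flow B 33/99 = 33.3% → Flow B
Overall: the guest checkout 2917/3896 = 74.9%, Flow B 3204/4037 = 79.4% → Flow B
Flow B wins overall and in every traffic group — no reversal.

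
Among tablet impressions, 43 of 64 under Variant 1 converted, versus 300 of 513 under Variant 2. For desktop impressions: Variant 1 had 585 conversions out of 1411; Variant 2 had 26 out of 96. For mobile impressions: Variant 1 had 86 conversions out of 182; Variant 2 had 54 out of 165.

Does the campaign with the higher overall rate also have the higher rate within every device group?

No

Tablet: Variant 1 43/64 = 67.2%, Variant 2 300/513 = 58.5% → Variant 1
Desktop: Variant 1 585/1411 = 41.5%, Variant 2 26/96 = 27.1% → Variant 1
Mobile: Variant 1 86/182 = 47.3%, Variant 2 54/165 = 32.7% → Variant 1
Overall: Variant 1 714/1657 = 43.1%, Variant 2 380/774 = 49.1% → Variant 2
Variant 1 wins each device group but Variant 2 wins overall — the comparison reverses. Variant 1's impressions skew toward desktop, which has a lower base rate.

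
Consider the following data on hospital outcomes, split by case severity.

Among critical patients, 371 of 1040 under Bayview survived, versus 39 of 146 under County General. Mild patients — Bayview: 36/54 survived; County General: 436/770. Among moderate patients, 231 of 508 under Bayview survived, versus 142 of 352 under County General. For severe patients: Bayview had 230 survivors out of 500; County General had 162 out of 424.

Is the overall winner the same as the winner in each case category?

Critical: Bayview 371/1040 = 35.7%, County General 39/146 = 26.7% → Bayview
Mild: Bayview 36/54 = 66.7%, County General 436/770 = 56.6% → Bayview
Moderate: Bayview 231/508 = 45.5%, County General 142/352 = 40.3% → Bayview
Severe: Bayview 230/500 = 46.0%, County General 162/424 = 38.2% → Bayview
Overall: Bayview 868/2102 = 41.3%, County General 779/1692 = 46.0% → County General
Bayview wins each case group but County General wins overall — the comparison reverses. Bayview's patients skew toward critical, which has a lower base rate.

No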